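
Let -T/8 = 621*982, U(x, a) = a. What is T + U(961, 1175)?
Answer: -4877401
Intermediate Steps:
T = -4878576 (T = -4968*982 = -8*609822 = -4878576)
T + U(961, 1175) = -4878576 + 1175 = -4877401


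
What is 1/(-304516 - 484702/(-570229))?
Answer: -570229/173643369462 ≈ -3.2839e-6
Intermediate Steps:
1/(-304516 - 484702/(-570229)) = 1/(-304516 - 484702*(-1/570229)) = 1/(-304516 + 484702/570229) = 1/(-173643369462/570229) = -570229/173643369462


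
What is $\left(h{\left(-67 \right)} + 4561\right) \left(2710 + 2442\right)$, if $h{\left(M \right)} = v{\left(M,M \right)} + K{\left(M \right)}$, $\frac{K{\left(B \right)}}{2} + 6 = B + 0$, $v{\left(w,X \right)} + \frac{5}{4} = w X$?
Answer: $45866968$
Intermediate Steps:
$v{\left(w,X \right)} = - \frac{5}{4} + X w$ ($v{\left(w,X \right)} = - \frac{5}{4} + w X = - \frac{5}{4} + X w$)
$K{\left(B \right)} = -12 + 2 B$ ($K{\left(B \right)} = -12 + 2 \left(B + 0\right) = -12 + 2 B$)
$h{\left(M \right)} = - \frac{53}{4} + M^{2} + 2 M$ ($h{\left(M \right)} = \left(- \frac{5}{4} + M M\right) + \left(-12 + 2 M\right) = \left(- \frac{5}{4} + M^{2}\right) + \left(-12 + 2 M\right) = - \frac{53}{4} + M^{2} + 2 M$)
$\left(h{\left(-67 \right)} + 4561\right) \left(2710 + 2442\right) = \left(\left(- \frac{53}{4} + \left(-67\right)^{2} + 2 \left(-67\right)\right) + 4561\right) \left(2710 + 2442\right) = \left(\left(- \frac{53}{4} + 4489 - 134\right) + 4561\right) 5152 = \left(\frac{17367}{4} + 4561\right) 5152 = \frac{35611}{4} \cdot 5152 = 45866968$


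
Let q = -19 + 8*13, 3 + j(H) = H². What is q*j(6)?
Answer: 2805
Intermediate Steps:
j(H) = -3 + H²
q = 85 (q = -19 + 104 = 85)
q*j(6) = 85*(-3 + 6²) = 85*(-3 + 36) = 85*33 = 2805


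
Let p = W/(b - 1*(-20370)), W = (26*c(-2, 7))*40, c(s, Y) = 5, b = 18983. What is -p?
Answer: -5200/39353 ≈ -0.13214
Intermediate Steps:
W = 5200 (W = (26*5)*40 = 130*40 = 5200)
p = 5200/39353 (p = 5200/(18983 - 1*(-20370)) = 5200/(18983 + 20370) = 5200/39353 ≈ 0.13214)
-p = -1*5200/39353 = -5200/39353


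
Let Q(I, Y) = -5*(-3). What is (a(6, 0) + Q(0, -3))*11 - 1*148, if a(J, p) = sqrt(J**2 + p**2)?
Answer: 83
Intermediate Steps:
Q(I, Y) = 15
(a(6, 0) + Q(0, -3))*11 - 1*148 = (sqrt(6**2 + 0**2) + 15)*11 - 1*148 = (sqrt(36 + 0) + 15)*11 - 148 = (sqrt(36) + 15)*11 - 148 = (6 + 15)*11 - 148 = 21*11 - 148 = 231 - 148 = 83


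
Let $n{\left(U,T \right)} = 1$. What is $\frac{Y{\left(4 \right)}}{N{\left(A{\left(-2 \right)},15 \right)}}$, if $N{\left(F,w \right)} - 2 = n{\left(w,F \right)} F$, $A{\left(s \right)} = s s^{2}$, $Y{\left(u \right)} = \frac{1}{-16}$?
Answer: $\frac{1}{96} \approx 0.010417$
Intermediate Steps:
$Y{\left(u \right)} = - \frac{1}{16}$
$A{\left(s \right)} = s^{3}$
$N{\left(F,w \right)} = 2 + F$ ($N{\left(F,w \right)} = 2 + 1 F = 2 + F$)
$\frac{Y{\left(4 \right)}}{N{\left(A{\left(-2 \right)},15 \right)}} = - \frac{1}{16 \left(2 + \left(-2\right)^{3}\right)} = - \frac{1}{16 \left(2 - 8\right)} = - \frac{1}{16 \left(-6\right)} = \left(- \frac{1}{16}\right) \left(- \frac{1}{6}\right) = \frac{1}{96}$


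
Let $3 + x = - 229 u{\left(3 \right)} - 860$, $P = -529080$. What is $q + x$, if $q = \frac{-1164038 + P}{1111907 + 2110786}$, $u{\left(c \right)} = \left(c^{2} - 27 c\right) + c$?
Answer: $\frac{48138894916}{3222693} \approx 14937.0$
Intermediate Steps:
$u{\left(c \right)} = c^{2} - 26 c$
$q = - \frac{1693118}{3222693}$ ($q = \frac{-1164038 - 529080}{1111907 + 2110786} = - \frac{1693118}{3222693} \approx -0.52537$)
$x = 14938$ ($x = -3 - \left(860 + 229 \cdot 3 \left(-26 + 3\right)\right) = -3 - \left(860 + 229 \cdot 3 \left(-23\right)\right) = -3 - -14941 = -3 + \left(15801 - 860\right) = -3 + 14941 = 14938$)
$q + x = - \frac{1693118}{3222693} + 14938 = \frac{48138894916}{3222693}$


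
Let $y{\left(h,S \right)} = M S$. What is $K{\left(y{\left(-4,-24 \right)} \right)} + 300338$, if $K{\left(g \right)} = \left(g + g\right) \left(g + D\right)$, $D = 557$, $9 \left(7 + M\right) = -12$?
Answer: $603138$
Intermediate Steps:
$M = - \frac{25}{3}$ ($M = -7 + \frac{1}{9} \left(-12\right) = -7 - \frac{4}{3} = - \frac{25}{3} \approx -8.3333$)
$y{\left(h,S \right)} = - \frac{25 S}{3}$
$K{\left(g \right)} = 2 g \left(557 + g\right)$ ($K{\left(g \right)} = \left(g + g\right) \left(g + 557\right) = 2 g \left(557 + g\right)$)
$K{\left(y{\left(-4,-24 \right)} \right)} + 300338 = 2 \left(\left(- \frac{25}{3}\right) \left(-24\right)\right) \left(557 - -200\right) + 300338 = 2 \cdot 200 \left(557 + 200\right) + 300338 = 2 \cdot 200 \cdot 757 + 300338 = 302800 + 300338 = 603138$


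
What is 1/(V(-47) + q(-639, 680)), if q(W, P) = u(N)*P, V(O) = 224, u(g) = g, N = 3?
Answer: 1/2264 ≈ 0.00044170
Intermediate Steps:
q(W, P) = 3*P
1/(V(-47) + q(-639, 680)) = 1/(224 + 3*680) = 1/(224 + 2040) = 1/2264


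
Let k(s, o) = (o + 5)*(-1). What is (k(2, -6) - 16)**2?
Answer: 225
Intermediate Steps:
k(s, o) = -5 - o (k(s, o) = (5 + o)*(-1) = -5 - o)
(k(2, -6) - 16)**2 = ((-5 - 1*(-6)) - 16)**2 = ((-5 + 6) - 16)**2 = (1 - 16)**2 = (-15)**2 = 225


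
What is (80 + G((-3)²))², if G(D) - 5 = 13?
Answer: 9604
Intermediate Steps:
G(D) = 18 (G(D) = 5 + 13 = 18)
(80 + G((-3)²))² = (80 + 18)² = 98² = 9604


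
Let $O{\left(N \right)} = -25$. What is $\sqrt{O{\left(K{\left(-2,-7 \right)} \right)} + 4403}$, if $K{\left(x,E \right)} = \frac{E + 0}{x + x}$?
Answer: $\sqrt{4378} \approx 66.167$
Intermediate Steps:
$K{\left(x,E \right)} = \frac{E}{2 x}$
$\sqrt{O{\left(K{\left(-2,-7 \right)} \right)} + 4403} = \sqrt{-25 + 4403} = \sqrt{4378}$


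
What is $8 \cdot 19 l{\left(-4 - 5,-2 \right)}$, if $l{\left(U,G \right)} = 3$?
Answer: $456$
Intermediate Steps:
$8 \cdot 19 l{\left(-4 - 5,-2 \right)} = 8 \cdot 19 \cdot 3 = 152 \cdot 3 = 456$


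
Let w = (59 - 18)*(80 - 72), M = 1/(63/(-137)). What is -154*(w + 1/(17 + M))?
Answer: -23593955/467 ≈ -50522.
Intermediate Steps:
M = -137/63 (M = 1/(63*(-1/137)) = 1/(-63/137) = -137/63 ≈ -2.1746)
w = 328 (w = 41*8 = 328)
-154*(w + 1/(17 + M)) = -154*(328 + 1/(17 - 137/63)) = -154*(328 + 1/(934/63)) = -154*(328 + 63/934) = -154*306415/934 = -23593955/467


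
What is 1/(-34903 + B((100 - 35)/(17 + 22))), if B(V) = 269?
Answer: -1/34634 ≈ -2.8873e-5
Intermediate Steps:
1/(-34903 + B((100 - 35)/(17 + 22))) = 1/(-34903 + 269) = 1/(-34634) = -1/34634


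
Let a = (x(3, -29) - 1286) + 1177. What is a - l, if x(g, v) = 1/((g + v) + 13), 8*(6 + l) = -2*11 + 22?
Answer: -1340/13 ≈ -103.08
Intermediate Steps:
l = -6 (l = -6 + (-2*11 + 22)/8 = -6 + (-22 + 22)/8 = -6 + (⅛)*0 = -6 + 0 = -6)
x(g, v) = 1/(13 + g + v)
a = -1418/13 (a = (1/(13 + 3 - 29) - 1286) + 1177 = (1/(-13) - 1286) + 1177 = (-1/13 - 1286) + 1177 = -16719/13 + 1177 = -1418/13 ≈ -109.08)
a - l = -1418/13 - 1*(-6) = -1418/13 + 6 = -1340/13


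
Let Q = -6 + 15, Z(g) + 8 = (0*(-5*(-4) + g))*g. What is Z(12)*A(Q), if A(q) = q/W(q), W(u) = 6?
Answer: -12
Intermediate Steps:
Z(g) = -8 (Z(g) = -8 + (0*(-5*(-4) + g))*g = -8 + (0*(20 + g))*g = -8 + 0*g = -8 + 0 = -8)
Q = 9
A(q) = q/6
Z(12)*A(Q) = -4*9/3 = -8*3/2 = -12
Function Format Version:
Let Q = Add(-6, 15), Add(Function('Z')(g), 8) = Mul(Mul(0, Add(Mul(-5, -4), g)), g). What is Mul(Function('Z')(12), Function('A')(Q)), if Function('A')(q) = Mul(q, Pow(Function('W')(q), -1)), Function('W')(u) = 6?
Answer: -12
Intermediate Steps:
Function('Z')(g) = -8 (Function('Z')(g) = Add(-8, Mul(Mul(0, Add(Mul(-5, -4), g)), g)) = Add(-8, Mul(Mul(0, Add(20, g)), g)) = Add(-8, Mul(0, g)) = Add(-8, 0) = -8)
Q = 9
Function('A')(q) = Mul(Rational(1, 6), q) (Function('A')(q) = Mul(q, Pow(6, -1)) = Mul(q, Rational(1, 6)) = Mul(Rational(1, 6), q))
Mul(Function('Z')(12), Function('A')(Q)) = Mul(-8, Mul(Rational(1, 6), 9)) = Mul(-8, Rational(3, 2)) = -12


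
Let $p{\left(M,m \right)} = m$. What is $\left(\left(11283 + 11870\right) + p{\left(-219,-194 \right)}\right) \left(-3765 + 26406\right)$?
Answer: $519814719$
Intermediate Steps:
$\left(\left(11283 + 11870\right) + p{\left(-219,-194 \right)}\right) \left(-3765 + 26406\right) = \left(\left(11283 + 11870\right) - 194\right) \left(-3765 + 26406\right) = \left(23153 - 194\right) 22641 = 22959 \cdot 22641 = 519814719$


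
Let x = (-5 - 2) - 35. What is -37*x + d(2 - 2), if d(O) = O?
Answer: 1554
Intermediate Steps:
x = -42 (x = -7 - 35 = -42)
-37*x + d(2 - 2) = -37*(-42) + (2 - 2) = 1554 + 0 = 1554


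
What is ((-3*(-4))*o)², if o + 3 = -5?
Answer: 9216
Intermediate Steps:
o = -8 (o = -3 - 5 = -8)
((-3*(-4))*o)² = (-3*(-4)*(-8))² = (12*(-8))² = (-96)² = 9216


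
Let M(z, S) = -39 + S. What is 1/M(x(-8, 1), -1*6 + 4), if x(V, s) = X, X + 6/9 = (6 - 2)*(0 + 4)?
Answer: -1/41 ≈ -0.024390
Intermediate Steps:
X = 46/3 (X = -⅔ + (6 - 2)*(0 + 4) = -⅔ + 4*4 = -⅔ + 16 = 46/3 ≈ 15.333)
x(V, s) = 46/3
1/M(x(-8, 1), -1*6 + 4) = 1/(-39 + (-1*6 + 4)) = 1/(-39 + (-6 + 4)) = 1/(-39 - 2) = 1/(-41) = -1/41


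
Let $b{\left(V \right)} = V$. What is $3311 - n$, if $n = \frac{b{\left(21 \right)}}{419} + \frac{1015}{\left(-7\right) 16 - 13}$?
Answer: $\frac{34767257}{10475} \approx 3319.1$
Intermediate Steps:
$n = - \frac{84532}{10475}$ ($n = \frac{21}{419} + \frac{1015}{\left(-7\right) 16 - 13} = 21 \cdot \frac{1}{419} + \frac{1015}{-112 - 13} = \frac{21}{419} + \frac{1015}{-125} = \frac{21}{419} + 1015 \left(- \frac{1}{125}\right) = \frac{21}{419} - \frac{203}{25} = - \frac{84532}{10475} \approx -8.0699$)
$3311 - n = 3311 - - \frac{84532}{10475} = 3311 + \frac{84532}{10475} = \frac{34767257}{10475}$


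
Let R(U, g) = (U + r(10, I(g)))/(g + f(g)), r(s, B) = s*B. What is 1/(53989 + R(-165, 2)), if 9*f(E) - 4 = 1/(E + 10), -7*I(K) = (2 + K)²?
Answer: 371/20001515 ≈ 1.8549e-5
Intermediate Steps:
I(K) = -(2 + K)²/7
f(E) = 4/9 + 1/(9*(10 + E)) (f(E) = 4/9 + 1/(9*(E + 10)) = 4/9 + 1/(9*(10 + E)))
r(s, B) = B*s
R(U, g) = (U - 10*(2 + g)²/7)/(g + (41 + 4*g)/(9*(10 + g))) (R(U, g) = (U - (2 + g)²/7*10)/(g + (41 + 4*g)/(9*(10 + g))) = (U - 10*(2 + g)²/7)/(g + (41 + 4*g)/(9*(10 + g))))
1/(53989 + R(-165, 2)) = 1/(53989 + 9*(10 + 2)*(-10*(2 + 2)² + 7*(-165))/(7*(41 + 4*2 + 9*2*(10 + 2)))) = 1/(53989 + (9/7)*12*(-10*4² - 1155)/(41 + 8 + 9*2*12)) = 1/(53989 + (9/7)*12*(-10*16 - 1155)/(41 + 8 + 216)) = 1/(53989 + (9/7)*12*(-160 - 1155)/265) = 1/(53989 + (9/7)*(1/265)*12*(-1315)) = 1/(53989 - 28404/371) = 1/(20001515/371) = 371/20001515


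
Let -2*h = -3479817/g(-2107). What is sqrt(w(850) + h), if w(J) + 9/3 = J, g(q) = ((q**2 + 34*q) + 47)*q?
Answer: sqrt(12099514827451833529)/119520478 ≈ 29.103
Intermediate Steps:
g(q) = q*(47 + q**2 + 34*q) (g(q) = (47 + q**2 + 34*q)*q = q*(47 + q**2 + 34*q))
w(J) = -3 + J
h = -316347/1673286692 (h = -(-3479817)/(2*((-2107*(47 + (-2107)**2 + 34*(-2107))))) = -(-3479817)/(2*((-2107*(47 + 4439449 - 71638)))) = -(-3479817)/(2*((-2107*4367858))) = -(-3479817)/(2*(-9203076806)) = -(-3479817)*(-1)/(2*9203076806) = -1/2*316347/836643346 = -316347/1673286692 ≈ -0.00018906)
sqrt(w(850) + h) = sqrt((-3 + 850) - 316347/1673286692) = sqrt(847 - 316347/1673286692) = sqrt(1417273511777/1673286692) = sqrt(12099514827451833529)/119520478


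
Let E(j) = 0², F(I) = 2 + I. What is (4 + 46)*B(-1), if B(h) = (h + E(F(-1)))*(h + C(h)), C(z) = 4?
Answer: -150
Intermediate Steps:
E(j) = 0
B(h) = h*(4 + h) (B(h) = (h + 0)*(h + 4) = h*(4 + h))
(4 + 46)*B(-1) = (4 + 46)*(-(4 - 1)) = 50*(-1*3) = 50*(-3) = -150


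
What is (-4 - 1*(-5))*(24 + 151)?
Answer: 175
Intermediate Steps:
(-4 - 1*(-5))*(24 + 151) = (-4 + 5)*175 = 1*175 = 175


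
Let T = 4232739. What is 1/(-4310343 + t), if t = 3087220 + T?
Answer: 1/3009616 ≈ 3.3227e-7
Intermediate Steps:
t = 7319959 (t = 3087220 + 4232739 = 7319959)
1/(-4310343 + t) = 1/(-4310343 + 7319959) = 1/3009616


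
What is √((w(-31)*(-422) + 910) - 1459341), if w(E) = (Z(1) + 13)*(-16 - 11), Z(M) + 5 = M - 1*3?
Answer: I*√1390067 ≈ 1179.0*I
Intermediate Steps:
Z(M) = -8 + M (Z(M) = -5 + (M - 1*3) = -5 + (M - 3) = -5 + (-3 + M) = -8 + M)
w(E) = -162 (w(E) = ((-8 + 1) + 13)*(-16 - 11) = (-7 + 13)*(-27) = 6*(-27) = -162)
√((w(-31)*(-422) + 910) - 1459341) = √((-162*(-422) + 910) - 1459341) = √((68364 + 910) - 1459341) = √(69274 - 1459341) = √(-1390067) = I*√1390067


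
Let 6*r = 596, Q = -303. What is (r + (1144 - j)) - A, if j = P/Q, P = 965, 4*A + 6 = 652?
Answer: 657521/606 ≈ 1085.0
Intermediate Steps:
A = 323/2 (A = -3/2 + (1/4)*652 = -3/2 + 163 = 323/2 ≈ 161.50)
r = 298/3 (r = (1/6)*596 = 298/3 ≈ 99.333)
j = -965/303 (j = 965/(-303) = 965*(-1/303) = -965/303 ≈ -3.1848)
(r + (1144 - j)) - A = (298/3 + (1144 - 1*(-965/303))) - 1*323/2 = (298/3 + (1144 + 965/303)) - 323/2 = (298/3 + 347597/303) - 323/2 = 377695/303 - 323/2 = 657521/606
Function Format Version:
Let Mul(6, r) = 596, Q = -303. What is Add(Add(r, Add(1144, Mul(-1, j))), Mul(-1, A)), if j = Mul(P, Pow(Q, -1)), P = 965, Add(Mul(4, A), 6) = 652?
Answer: Rational(657521, 606) ≈ 1085.0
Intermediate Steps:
A = Rational(323, 2) (A = Add(Rational(-3, 2), Mul(Rational(1, 4), 652)) = Add(Rational(-3, 2), 163) = Rational(323, 2) ≈ 161.50)
r = Rational(298, 3) (r = Mul(Rational(1, 6), 596) = Rational(298, 3) ≈ 99.333)
j = Rational(-965, 303) (j = Mul(965, Pow(-303, -1)) = Mul(965, Rational(-1, 303)) = Rational(-965, 303) ≈ -3.1848)
Add(Add(r, Add(1144, Mul(-1, j))), Mul(-1, A)) = Add(Add(Rational(298, 3), Add(1144, Mul(-1, Rational(-965, 303)))), Mul(-1, Rational(323, 2))) = Add(Add(Rational(298, 3), Add(1144, Rational(965, 303))), Rational(-323, 2)) = Add(Add(Rational(298, 3), Rational(347597, 303)), Rational(-323, 2)) = Add(Rational(377695, 303), Rational(-323, 2)) = Rational(657521, 606)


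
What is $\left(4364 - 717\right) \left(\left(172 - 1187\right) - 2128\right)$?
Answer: $-11462521$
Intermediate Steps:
$\left(4364 - 717\right) \left(\left(172 - 1187\right) - 2128\right) = 3647 \left(-1015 - 2128\right) = 3647 \left(-3143\right) = -11462521$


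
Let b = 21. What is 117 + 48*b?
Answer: 1125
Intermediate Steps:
117 + 48*b = 117 + 48*21 = 117 + 1008 = 1125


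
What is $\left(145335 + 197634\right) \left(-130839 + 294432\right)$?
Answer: $56107327617$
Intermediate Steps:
$\left(145335 + 197634\right) \left(-130839 + 294432\right) = 342969 \cdot 163593 = 56107327617$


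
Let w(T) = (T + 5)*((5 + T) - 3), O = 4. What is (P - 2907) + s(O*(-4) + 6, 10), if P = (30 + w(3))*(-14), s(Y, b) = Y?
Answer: -3897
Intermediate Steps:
w(T) = (2 + T)*(5 + T) (w(T) = (5 + T)*(2 + T) = (2 + T)*(5 + T))
P = -980 (P = (30 + (10 + 3**2 + 7*3))*(-14) = (30 + (10 + 9 + 21))*(-14) = (30 + 40)*(-14) = 70*(-14) = -980)
(P - 2907) + s(O*(-4) + 6, 10) = (-980 - 2907) + (4*(-4) + 6) = -3887 + (-16 + 6) = -3887 - 10 = -3897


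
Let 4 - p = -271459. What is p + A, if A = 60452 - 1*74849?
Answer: 257066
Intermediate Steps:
p = 271463 (p = 4 - 1*(-271459) = 4 + 271459 = 271463)
A = -14397 (A = 60452 - 74849 = -14397)
p + A = 271463 - 14397 = 257066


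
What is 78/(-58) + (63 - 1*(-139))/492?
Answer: -6665/7134 ≈ -0.93426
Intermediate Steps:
78/(-58) + (63 - 1*(-139))/492 = 78*(-1/58) + (63 + 139)*(1/492) = -39/29 + 202*(1/492) = -39/29 + 101/246 = -6665/7134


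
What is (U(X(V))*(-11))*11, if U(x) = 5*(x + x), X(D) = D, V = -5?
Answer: 6050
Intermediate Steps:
U(x) = 10*x (U(x) = 5*(2*x) = 10*x)
(U(X(V))*(-11))*11 = ((10*(-5))*(-11))*11 = -50*(-11)*11 = 550*11 = 6050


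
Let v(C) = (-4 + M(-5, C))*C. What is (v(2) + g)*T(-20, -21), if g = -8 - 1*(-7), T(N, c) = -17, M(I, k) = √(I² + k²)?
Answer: 153 - 34*√29 ≈ -30.096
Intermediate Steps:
v(C) = C*(-4 + √(25 + C²)) (v(C) = (-4 + √((-5)² + C²))*C = (-4 + √(25 + C²))*C = C*(-4 + √(25 + C²)))
g = -1 (g = -8 + 7 = -1)
(v(2) + g)*T(-20, -21) = (2*(-4 + √(25 + 2²)) - 1)*(-17) = (2*(-4 + √(25 + 4)) - 1)*(-17) = (2*(-4 + √29) - 1)*(-17) = ((-8 + 2*√29) - 1)*(-17) = (-9 + 2*√29)*(-17) = 153 - 34*√29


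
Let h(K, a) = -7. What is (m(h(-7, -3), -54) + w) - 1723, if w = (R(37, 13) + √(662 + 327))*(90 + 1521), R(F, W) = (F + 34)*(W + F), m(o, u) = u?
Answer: 5717273 + 1611*√989 ≈ 5.7679e+6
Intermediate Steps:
R(F, W) = (34 + F)*(F + W)
w = 5719050 + 1611*√989 (w = ((37² + 34*37 + 34*13 + 37*13) + √(662 + 327))*(90 + 1521) = ((1369 + 1258 + 442 + 481) + √989)*1611 = (3550 + √989)*1611 = 5719050 + 1611*√989 ≈ 5.7697e+6)
(m(h(-7, -3), -54) + w) - 1723 = (-54 + (5719050 + 1611*√989)) - 1723 = (5718996 + 1611*√989) - 1723 = 5717273 + 1611*√989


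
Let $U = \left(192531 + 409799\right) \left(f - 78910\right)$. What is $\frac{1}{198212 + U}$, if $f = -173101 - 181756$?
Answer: $- \frac{1}{261270678898} \approx -3.8274 \cdot 10^{-12}$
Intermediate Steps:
$f = -354857$
$U = -261270877110$ ($U = \left(192531 + 409799\right) \left(-354857 - 78910\right) = 602330 \left(-433767\right) = -261270877110$)
$\frac{1}{198212 + U} = \frac{1}{198212 - 261270877110} = \frac{1}{-261270678898} = - \frac{1}{261270678898}$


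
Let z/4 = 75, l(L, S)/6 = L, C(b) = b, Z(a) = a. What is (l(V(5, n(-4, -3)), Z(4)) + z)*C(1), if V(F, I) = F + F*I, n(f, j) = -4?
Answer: 210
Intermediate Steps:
l(L, S) = 6*L
z = 300 (z = 4*75 = 300)
(l(V(5, n(-4, -3)), Z(4)) + z)*C(1) = (6*(5*(1 - 4)) + 300)*1 = (6*(5*(-3)) + 300)*1 = (6*(-15) + 300)*1 = (-90 + 300)*1 = 210*1 = 210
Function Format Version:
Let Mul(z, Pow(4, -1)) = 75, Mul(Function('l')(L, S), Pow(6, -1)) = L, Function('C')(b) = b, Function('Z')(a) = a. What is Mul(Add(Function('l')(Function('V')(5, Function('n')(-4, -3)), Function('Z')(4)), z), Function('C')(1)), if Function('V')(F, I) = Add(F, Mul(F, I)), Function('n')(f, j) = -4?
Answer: 210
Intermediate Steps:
Function('l')(L, S) = Mul(6, L)
z = 300 (z = Mul(4, 75) = 300)
Mul(Add(Function('l')(Function('V')(5, Function('n')(-4, -3)), Function('Z')(4)), z), Function('C')(1)) = Mul(Add(Mul(6, Mul(5, Add(1, -4))), 300), 1) = Mul(Add(Mul(6, Mul(5, -3)), 300), 1) = Mul(Add(Mul(6, -15), 300), 1) = Mul(Add(-90, 300), 1) = Mul(210, 1) = 210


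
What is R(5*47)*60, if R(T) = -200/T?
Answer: -2400/47 ≈ -51.064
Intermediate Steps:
R(5*47)*60 = -200/(5*47)*60 = -200/235*60 = -200*1/235*60 = -40/47*60 = -2400/47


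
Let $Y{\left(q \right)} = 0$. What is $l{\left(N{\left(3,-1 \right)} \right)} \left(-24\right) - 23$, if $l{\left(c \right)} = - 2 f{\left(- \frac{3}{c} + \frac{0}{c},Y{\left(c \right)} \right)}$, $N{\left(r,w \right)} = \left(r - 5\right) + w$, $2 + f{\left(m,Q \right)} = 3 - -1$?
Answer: $73$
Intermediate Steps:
$f{\left(m,Q \right)} = 2$ ($f{\left(m,Q \right)} = -2 + \left(3 - -1\right) = -2 + \left(3 + 1\right) = -2 + 4 = 2$)
$N{\left(r,w \right)} = -5 + r + w$ ($N{\left(r,w \right)} = \left(-5 + r\right) + w = -5 + r + w$)
$l{\left(c \right)} = -4$ ($l{\left(c \right)} = \left(-2\right) 2 = -4$)
$l{\left(N{\left(3,-1 \right)} \right)} \left(-24\right) - 23 = \left(-4\right) \left(-24\right) - 23 = 96 - 23 = 73$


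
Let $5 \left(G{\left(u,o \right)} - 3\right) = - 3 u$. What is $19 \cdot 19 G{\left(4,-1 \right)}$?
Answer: $\frac{1083}{5} \approx 216.6$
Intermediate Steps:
$G{\left(u,o \right)} = 3 - \frac{3 u}{5}$ ($G{\left(u,o \right)} = 3 + \frac{\left(-3\right) u}{5} = 3 - \frac{3 u}{5}$)
$19 \cdot 19 G{\left(4,-1 \right)} = 19 \cdot 19 \left(3 - \frac{12}{5}\right) = 361 \left(3 - \frac{12}{5}\right) = 361 \cdot \frac{3}{5} = \frac{1083}{5}$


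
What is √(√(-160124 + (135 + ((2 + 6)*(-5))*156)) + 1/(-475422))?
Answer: √(-475422 + 226026078084*I*√166229)/475422 ≈ 14.278 + 14.278*I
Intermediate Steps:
√(√(-160124 + (135 + ((2 + 6)*(-5))*156)) + 1/(-475422)) = √(√(-160124 + (135 + (8*(-5))*156)) - 1/475422) = √(√(-160124 + (135 - 40*156)) - 1/475422) = √(√(-160124 + (135 - 6240)) - 1/475422) = √(√(-160124 - 6105) - 1/475422) = √(√(-166229) - 1/475422) = √(I*√166229 - 1/475422) = √(-1/475422 + I*√166229)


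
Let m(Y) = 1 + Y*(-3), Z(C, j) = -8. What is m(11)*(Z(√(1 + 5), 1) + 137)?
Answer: -4128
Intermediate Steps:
m(Y) = 1 - 3*Y
m(11)*(Z(√(1 + 5), 1) + 137) = (1 - 3*11)*(-8 + 137) = (1 - 33)*129 = -32*129 = -4128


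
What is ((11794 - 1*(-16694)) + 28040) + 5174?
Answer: 61702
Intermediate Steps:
((11794 - 1*(-16694)) + 28040) + 5174 = ((11794 + 16694) + 28040) + 5174 = (28488 + 28040) + 5174 = 56528 + 5174 = 61702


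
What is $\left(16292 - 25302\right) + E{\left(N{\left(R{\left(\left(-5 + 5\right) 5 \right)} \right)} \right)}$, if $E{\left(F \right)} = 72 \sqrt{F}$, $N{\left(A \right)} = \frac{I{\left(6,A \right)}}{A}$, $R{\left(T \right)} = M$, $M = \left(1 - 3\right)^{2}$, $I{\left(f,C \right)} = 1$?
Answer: $-8974$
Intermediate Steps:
$M = 4$ ($M = \left(-2\right)^{2} = 4$)
$R{\left(T \right)} = 4$
$N{\left(A \right)} = \frac{1}{A}$ ($N{\left(A \right)} = 1 \frac{1}{A} = \frac{1}{A}$)
$\left(16292 - 25302\right) + E{\left(N{\left(R{\left(\left(-5 + 5\right) 5 \right)} \right)} \right)} = \left(16292 - 25302\right) + 72 \sqrt{\frac{1}{4}} = -9010 + \frac{72}{2} = -9010 + 72 \cdot \frac{1}{2} = -9010 + 36 = -8974$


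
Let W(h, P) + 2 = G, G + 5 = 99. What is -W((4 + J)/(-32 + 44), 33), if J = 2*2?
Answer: -92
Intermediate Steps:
J = 4
G = 94 (G = -5 + 99 = 94)
W(h, P) = 92 (W(h, P) = -2 + 94 = 92)
-W((4 + J)/(-32 + 44), 33) = -1*92 = -92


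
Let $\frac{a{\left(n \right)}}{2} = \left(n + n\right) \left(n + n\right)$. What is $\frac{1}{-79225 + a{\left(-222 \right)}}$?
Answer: $\frac{1}{315047} \approx 3.1741 \cdot 10^{-6}$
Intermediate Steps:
$a{\left(n \right)} = 8 n^{2}$ ($a{\left(n \right)} = 2 \left(n + n\right) \left(n + n\right) = 2 \cdot 2 n 2 n = 2 \cdot 4 n^{2} = 8 n^{2}$)
$\frac{1}{-79225 + a{\left(-222 \right)}} = \frac{1}{-79225 + 8 \left(-222\right)^{2}} = \frac{1}{-79225 + 8 \cdot 49284} = \frac{1}{-79225 + 394272} = \frac{1}{315047}$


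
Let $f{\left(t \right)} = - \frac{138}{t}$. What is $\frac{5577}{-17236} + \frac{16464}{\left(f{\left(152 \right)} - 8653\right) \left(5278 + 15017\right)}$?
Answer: $- \frac{24821047712053}{76688483053380} \approx -0.32366$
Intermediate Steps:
$\frac{5577}{-17236} + \frac{16464}{\left(f{\left(152 \right)} - 8653\right) \left(5278 + 15017\right)} = \frac{5577}{-17236} + \frac{16464}{\left(- \frac{138}{152} - 8653\right) \left(5278 + 15017\right)} = 5577 \left(- \frac{1}{17236}\right) + \frac{16464}{\left(\left(-138\right) \frac{1}{152} - 8653\right) 20295} = - \frac{5577}{17236} + \frac{16464}{\left(- \frac{69}{76} - 8653\right) 20295} = - \frac{5577}{17236} + \frac{16464}{\left(- \frac{657697}{76}\right) 20295} = - \frac{5577}{17236} + \frac{16464}{- \frac{13347960615}{76}} = - \frac{5577}{17236} + 16464 \left(- \frac{76}{13347960615}\right) = - \frac{5577}{17236} - \frac{417088}{4449320205} = - \frac{24821047712053}{76688483053380}$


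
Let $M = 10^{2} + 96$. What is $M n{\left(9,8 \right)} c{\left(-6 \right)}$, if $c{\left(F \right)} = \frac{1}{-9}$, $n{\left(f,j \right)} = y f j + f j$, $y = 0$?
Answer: $-1568$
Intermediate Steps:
$n{\left(f,j \right)} = f j$ ($n{\left(f,j \right)} = 0 f j + f j = 0 j + f j = 0 + f j = f j$)
$c{\left(F \right)} = - \frac{1}{9}$
$M = 196$ ($M = 100 + 96 = 196$)
$M n{\left(9,8 \right)} c{\left(-6 \right)} = 196 \cdot 9 \cdot 8 \left(- \frac{1}{9}\right) = 196 \cdot 72 \left(- \frac{1}{9}\right) = 14112 \left(- \frac{1}{9}\right) = -1568$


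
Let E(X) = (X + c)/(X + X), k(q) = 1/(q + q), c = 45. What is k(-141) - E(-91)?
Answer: -6577/25662 ≈ -0.25629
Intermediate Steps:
k(q) = 1/(2*q)
E(X) = (45 + X)/(2*X) (E(X) = (X + 45)/(X + X) = (45 + X)/((2*X)) = (45 + X)*(1/(2*X)) = (45 + X)/(2*X))
k(-141) - E(-91) = (1/2)/(-141) - (45 - 91)/(2*(-91)) = (1/2)*(-1/141) - (-1)*(-46)/(2*91) = -1/282 - 1*23/91 = -1/282 - 23/91 = -6577/25662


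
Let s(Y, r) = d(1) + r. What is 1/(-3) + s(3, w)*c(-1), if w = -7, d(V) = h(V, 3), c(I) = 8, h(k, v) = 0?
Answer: -169/3 ≈ -56.333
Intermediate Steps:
d(V) = 0
s(Y, r) = r (s(Y, r) = 0 + r = r)
1/(-3) + s(3, w)*c(-1) = 1/(-3) - 7*8 = -⅓ - 56 = -169/3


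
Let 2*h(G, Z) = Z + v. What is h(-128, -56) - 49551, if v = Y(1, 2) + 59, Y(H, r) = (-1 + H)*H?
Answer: -99099/2 ≈ -49550.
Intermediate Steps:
Y(H, r) = H*(-1 + H)
v = 59 (v = 1*(-1 + 1) + 59 = 1*0 + 59 = 0 + 59 = 59)
h(G, Z) = 59/2 + Z/2 (h(G, Z) = (Z + 59)/2 = (59 + Z)/2 = 59/2 + Z/2)
h(-128, -56) - 49551 = (59/2 + (½)*(-56)) - 49551 = (59/2 - 28) - 49551 = 3/2 - 49551 = -99099/2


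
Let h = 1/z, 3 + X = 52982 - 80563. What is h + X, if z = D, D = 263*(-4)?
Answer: -29018369/1052 ≈ -27584.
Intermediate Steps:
D = -1052
X = -27584 (X = -3 + (52982 - 80563) = -3 - 27581 = -27584)
z = -1052
h = -1/1052 (h = 1/(-1052) = -1/1052 ≈ -0.00095057)
h + X = -1/1052 - 27584 = -29018369/1052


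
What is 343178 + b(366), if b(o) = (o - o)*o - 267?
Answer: 342911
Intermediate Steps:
b(o) = -267 (b(o) = 0*o - 267 = 0 - 267 = -267)
343178 + b(366) = 343178 - 267 = 342911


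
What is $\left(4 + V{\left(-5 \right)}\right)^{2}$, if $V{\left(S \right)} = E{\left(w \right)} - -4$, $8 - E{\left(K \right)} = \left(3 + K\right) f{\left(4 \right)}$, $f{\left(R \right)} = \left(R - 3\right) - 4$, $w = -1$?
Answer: $484$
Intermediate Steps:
$f{\left(R \right)} = -7 + R$ ($f{\left(R \right)} = \left(-3 + R\right) - 4 = -7 + R$)
$E{\left(K \right)} = 17 + 3 K$ ($E{\left(K \right)} = 8 - \left(3 + K\right) \left(-7 + 4\right) = 8 - \left(3 + K\right) \left(-3\right) = 8 - \left(-9 - 3 K\right) = 8 + \left(9 + 3 K\right) = 17 + 3 K$)
$V{\left(S \right)} = 18$ ($V{\left(S \right)} = \left(17 + 3 \left(-1\right)\right) - -4 = \left(17 - 3\right) + 4 = 14 + 4 = 18$)
$\left(4 + V{\left(-5 \right)}\right)^{2} = \left(4 + 18\right)^{2} = 22^{2} = 484$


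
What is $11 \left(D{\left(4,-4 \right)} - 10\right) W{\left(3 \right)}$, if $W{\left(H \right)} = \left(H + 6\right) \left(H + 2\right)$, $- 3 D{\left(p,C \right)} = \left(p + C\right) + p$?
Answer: $-5610$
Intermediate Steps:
$D{\left(p,C \right)} = - \frac{2 p}{3} - \frac{C}{3}$ ($D{\left(p,C \right)} = - \frac{\left(p + C\right) + p}{3} = - \frac{\left(C + p\right) + p}{3} = - \frac{C + 2 p}{3} = - \frac{2 p}{3} - \frac{C}{3}$)
$W{\left(H \right)} = \left(2 + H\right) \left(6 + H\right)$ ($W{\left(H \right)} = \left(6 + H\right) \left(2 + H\right) = \left(2 + H\right) \left(6 + H\right)$)
$11 \left(D{\left(4,-4 \right)} - 10\right) W{\left(3 \right)} = 11 \left(\left(\left(- \frac{2}{3}\right) 4 - - \frac{4}{3}\right) - 10\right) \left(12 + 3^{2} + 8 \cdot 3\right) = 11 \left(\left(- \frac{8}{3} + \frac{4}{3}\right) - 10\right) \left(12 + 9 + 24\right) = 11 \left(- \frac{4}{3} - 10\right) 45 = 11 \left(- \frac{34}{3}\right) 45 = \left(- \frac{374}{3}\right) 45 = -5610$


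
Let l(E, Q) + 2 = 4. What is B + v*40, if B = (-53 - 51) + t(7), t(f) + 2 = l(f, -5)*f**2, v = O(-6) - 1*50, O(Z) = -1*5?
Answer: -2208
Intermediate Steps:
l(E, Q) = 2 (l(E, Q) = -2 + 4 = 2)
O(Z) = -5
v = -55 (v = -5 - 1*50 = -5 - 50 = -55)
t(f) = -2 + 2*f**2
B = -8 (B = (-53 - 51) + (-2 + 2*7**2) = -104 + (-2 + 2*49) = -104 + (-2 + 98) = -104 + 96 = -8)
B + v*40 = -8 - 55*40 = -8 - 2200 = -2208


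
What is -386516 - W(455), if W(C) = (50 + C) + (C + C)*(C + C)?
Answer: -1215121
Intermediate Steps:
W(C) = 50 + C + 4*C² (W(C) = (50 + C) + (2*C)*(2*C) = (50 + C) + 4*C² = 50 + C + 4*C²)
-386516 - W(455) = -386516 - (50 + 455 + 4*455²) = -386516 - (50 + 455 + 4*207025) = -386516 - (50 + 455 + 828100) = -386516 - 1*828605 = -386516 - 828605 = -1215121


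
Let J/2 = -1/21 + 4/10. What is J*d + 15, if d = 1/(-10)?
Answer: 7838/525 ≈ 14.930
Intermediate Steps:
J = 74/105 (J = 2*(-1/21 + 4/10) = 2*(-1*1/21 + 4*(⅒)) = 2*(-1/21 + ⅖) = 2*(37/105) = 74/105 ≈ 0.70476)
d = -⅒ (d = 1*(-⅒) = -⅒ ≈ -0.10000)
J*d + 15 = (74/105)*(-⅒) + 15 = -37/525 + 15 = 7838/525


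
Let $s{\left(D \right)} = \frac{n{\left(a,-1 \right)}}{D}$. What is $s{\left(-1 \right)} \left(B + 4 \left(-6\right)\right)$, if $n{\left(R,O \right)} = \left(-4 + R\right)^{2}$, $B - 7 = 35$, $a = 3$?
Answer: $-18$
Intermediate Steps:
$B = 42$ ($B = 7 + 35 = 42$)
$s{\left(D \right)} = \frac{1}{D}$ ($s{\left(D \right)} = \frac{\left(-4 + 3\right)^{2}}{D} = \frac{\left(-1\right)^{2}}{D} = 1 \frac{1}{D} = \frac{1}{D}$)
$s{\left(-1 \right)} \left(B + 4 \left(-6\right)\right) = \frac{42 + 4 \left(-6\right)}{-1} = - (42 - 24) = \left(-1\right) 18 = -18$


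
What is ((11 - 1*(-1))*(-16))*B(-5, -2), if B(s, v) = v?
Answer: 384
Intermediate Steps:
((11 - 1*(-1))*(-16))*B(-5, -2) = ((11 - 1*(-1))*(-16))*(-2) = ((11 + 1)*(-16))*(-2) = (12*(-16))*(-2) = -192*(-2) = 384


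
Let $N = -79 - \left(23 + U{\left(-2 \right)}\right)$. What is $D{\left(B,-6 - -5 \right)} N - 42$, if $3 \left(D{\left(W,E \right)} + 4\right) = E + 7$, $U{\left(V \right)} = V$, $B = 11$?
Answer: $158$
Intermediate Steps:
$D{\left(W,E \right)} = - \frac{5}{3} + \frac{E}{3}$ ($D{\left(W,E \right)} = -4 + \frac{E + 7}{3} = -4 + \frac{7 + E}{3} = -4 + \left(\frac{7}{3} + \frac{E}{3}\right) = - \frac{5}{3} + \frac{E}{3}$)
$N = -100$ ($N = -79 - 21 = -100$)
$D{\left(B,-6 - -5 \right)} N - 42 = \left(- \frac{5}{3} + \frac{-6 - -5}{3}\right) \left(-100\right) - 42 = \left(- \frac{5}{3} + \frac{-6 + 5}{3}\right) \left(-100\right) - 42 = \left(- \frac{5}{3} + \frac{1}{3} \left(-1\right)\right) \left(-100\right) - 42 = \left(- \frac{5}{3} - \frac{1}{3}\right) \left(-100\right) - 42 = \left(-2\right) \left(-100\right) - 42 = 200 - 42 = 158$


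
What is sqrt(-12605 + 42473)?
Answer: 2*sqrt(7467) ≈ 172.82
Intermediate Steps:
sqrt(-12605 + 42473) = sqrt(29868) = 2*sqrt(7467)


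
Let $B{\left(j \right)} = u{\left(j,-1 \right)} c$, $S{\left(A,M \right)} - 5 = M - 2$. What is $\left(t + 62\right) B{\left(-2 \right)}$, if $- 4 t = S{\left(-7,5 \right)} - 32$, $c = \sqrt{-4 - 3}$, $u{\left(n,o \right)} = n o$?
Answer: $136 i \sqrt{7} \approx 359.82 i$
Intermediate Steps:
$S{\left(A,M \right)} = 3 + M$ ($S{\left(A,M \right)} = 5 + \left(M - 2\right) = 5 + \left(-2 + M\right) = 3 + M$)
$c = i \sqrt{7}$ ($c = \sqrt{-7} = i \sqrt{7} \approx 2.6458 i$)
$B{\left(j \right)} = - i j \sqrt{7}$ ($B{\left(j \right)} = j \left(-1\right) i \sqrt{7} = - j i \sqrt{7} = - i j \sqrt{7}$)
$t = 6$ ($t = - \frac{\left(3 + 5\right) - 32}{4} = - \frac{8 - 32}{4} = \left(- \frac{1}{4}\right) \left(-24\right) = 6$)
$\left(t + 62\right) B{\left(-2 \right)} = \left(6 + 62\right) \left(\left(-1\right) i \left(-2\right) \sqrt{7}\right) = 68 \cdot 2 i \sqrt{7} = 136 i \sqrt{7}$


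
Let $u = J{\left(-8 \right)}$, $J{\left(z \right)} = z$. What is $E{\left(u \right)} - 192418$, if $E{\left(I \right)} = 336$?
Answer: $-192082$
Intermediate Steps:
$u = -8$
$E{\left(u \right)} - 192418 = 336 - 192418 = -192082$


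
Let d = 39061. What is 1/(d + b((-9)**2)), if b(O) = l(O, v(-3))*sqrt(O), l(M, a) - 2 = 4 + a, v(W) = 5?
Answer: 1/39160 ≈ 2.5536e-5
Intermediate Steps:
l(M, a) = 6 + a (l(M, a) = 2 + (4 + a) = 6 + a)
b(O) = 11*sqrt(O) (b(O) = (6 + 5)*sqrt(O) = 11*sqrt(O))
1/(d + b((-9)**2)) = 1/(39061 + 11*sqrt((-9)**2)) = 1/(39061 + 11*sqrt(81)) = 1/(39061 + 11*9) = 1/(39061 + 99) = 1/39160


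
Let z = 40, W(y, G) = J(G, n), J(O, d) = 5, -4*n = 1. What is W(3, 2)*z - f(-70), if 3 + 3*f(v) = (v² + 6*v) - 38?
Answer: -3839/3 ≈ -1279.7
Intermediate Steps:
n = -¼ (n = -¼*1 = -¼ ≈ -0.25000)
W(y, G) = 5
f(v) = -41/3 + 2*v + v²/3 (f(v) = -1 + ((v² + 6*v) - 38)/3 = -1 + (-38 + v² + 6*v)/3 = -1 + (-38/3 + 2*v + v²/3) = -41/3 + 2*v + v²/3)
W(3, 2)*z - f(-70) = 5*40 - (-41/3 + 2*(-70) + (⅓)*(-70)²) = 200 - (-41/3 - 140 + (⅓)*4900) = 200 - (-41/3 - 140 + 4900/3) = 200 - 1*4439/3 = 200 - 4439/3 = -3839/3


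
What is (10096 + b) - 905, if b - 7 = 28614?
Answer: 37812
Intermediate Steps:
b = 28621 (b = 7 + 28614 = 28621)
(10096 + b) - 905 = (10096 + 28621) - 905 = 38717 - 905 = 37812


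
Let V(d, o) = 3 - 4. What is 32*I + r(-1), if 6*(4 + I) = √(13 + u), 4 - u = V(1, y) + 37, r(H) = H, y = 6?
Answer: -129 + 16*I*√19/3 ≈ -129.0 + 23.247*I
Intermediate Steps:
V(d, o) = -1
u = -32 (u = 4 - (-1 + 37) = 4 - 1*36 = 4 - 36 = -32)
I = -4 + I*√19/6 (I = -4 + √(13 - 32)/6 = -4 + √(-19)/6 = -4 + (I*√19)/6 = -4 + I*√19/6 ≈ -4.0 + 0.72648*I)
32*I + r(-1) = 32*(-4 + I*√19/6) - 1 = (-128 + 16*I*√19/3) - 1 = -129 + 16*I*√19/3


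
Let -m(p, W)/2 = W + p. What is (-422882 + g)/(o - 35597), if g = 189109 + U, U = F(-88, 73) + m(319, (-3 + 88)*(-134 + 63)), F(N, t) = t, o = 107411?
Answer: -111134/35907 ≈ -3.0951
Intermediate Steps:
m(p, W) = -2*W - 2*p (m(p, W) = -2*(W + p) = -2*W - 2*p)
U = 11505 (U = 73 + (-2*(-3 + 88)*(-134 + 63) - 2*319) = 73 + (-170*(-71) - 638) = 73 + (-2*(-6035) - 638) = 73 + (12070 - 638) = 73 + 11432 = 11505)
g = 200614 (g = 189109 + 11505 = 200614)
(-422882 + g)/(o - 35597) = (-422882 + 200614)/(107411 - 35597) = -222268/71814 = -222268*1/71814 = -111134/35907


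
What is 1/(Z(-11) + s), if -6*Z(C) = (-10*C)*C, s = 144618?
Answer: 3/434459 ≈ 6.9051e-6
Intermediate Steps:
Z(C) = 5*C**2/3 (Z(C) = -(-10*C)*C/6 = -(-5)*C**2/3 = 5*C**2/3)
1/(Z(-11) + s) = 1/((5/3)*(-11)**2 + 144618) = 1/((5/3)*121 + 144618) = 1/(605/3 + 144618) = 1/(434459/3) = 3/434459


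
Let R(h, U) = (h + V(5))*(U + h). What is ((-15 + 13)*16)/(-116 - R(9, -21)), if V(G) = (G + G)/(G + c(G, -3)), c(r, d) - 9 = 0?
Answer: -56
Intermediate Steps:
c(r, d) = 9 (c(r, d) = 9 + 0 = 9)
V(G) = 2*G/(9 + G) (V(G) = (G + G)/(G + 9) = (2*G)/(9 + G) = 2*G/(9 + G))
R(h, U) = (5/7 + h)*(U + h) (R(h, U) = (h + 2*5/(9 + 5))*(U + h) = (h + 2*5/14)*(U + h) = (h + 2*5*(1/14))*(U + h) = (h + 5/7)*(U + h) = (5/7 + h)*(U + h))
((-15 + 13)*16)/(-116 - R(9, -21)) = ((-15 + 13)*16)/(-116 - (9² + (5/7)*(-21) + (5/7)*9 - 21*9)) = (-2*16)/(-116 - (81 - 15 + 45/7 - 189)) = -32/(-116 - 1*(-816/7)) = -32/(-116 + 816/7) = -32/4/7 = -32*7/4 = -56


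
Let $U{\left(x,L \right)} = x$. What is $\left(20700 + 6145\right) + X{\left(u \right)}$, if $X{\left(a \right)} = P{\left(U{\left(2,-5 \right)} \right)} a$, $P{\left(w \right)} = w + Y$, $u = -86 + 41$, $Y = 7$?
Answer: $26440$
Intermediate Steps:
$u = -45$
$P{\left(w \right)} = 7 + w$ ($P{\left(w \right)} = w + 7 = 7 + w$)
$X{\left(a \right)} = 9 a$ ($X{\left(a \right)} = \left(7 + 2\right) a = 9 a$)
$\left(20700 + 6145\right) + X{\left(u \right)} = \left(20700 + 6145\right) + 9 \left(-45\right) = 26845 - 405 = 26440$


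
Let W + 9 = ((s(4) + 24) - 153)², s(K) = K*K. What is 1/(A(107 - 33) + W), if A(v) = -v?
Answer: 1/12686 ≈ 7.8827e-5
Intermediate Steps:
s(K) = K²
W = 12760 (W = -9 + ((4² + 24) - 153)² = -9 + ((16 + 24) - 153)² = -9 + (40 - 153)² = -9 + (-113)² = -9 + 12769 = 12760)
1/(A(107 - 33) + W) = 1/(-(107 - 33) + 12760) = 1/(-1*74 + 12760) = 1/(-74 + 12760) = 1/12686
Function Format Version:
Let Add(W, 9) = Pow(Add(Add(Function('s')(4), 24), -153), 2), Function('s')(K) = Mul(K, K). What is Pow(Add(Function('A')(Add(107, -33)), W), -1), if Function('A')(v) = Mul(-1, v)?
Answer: Rational(1, 12686) ≈ 7.8827e-5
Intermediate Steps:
Function('s')(K) = Pow(K, 2)
W = 12760 (W = Add(-9, Pow(Add(Add(Pow(4, 2), 24), -153), 2)) = Add(-9, Pow(Add(Add(16, 24), -153), 2)) = Add(-9, Pow(Add(40, -153), 2)) = Add(-9, Pow(-113, 2)) = Add(-9, 12769) = 12760)
Pow(Add(Function('A')(Add(107, -33)), W), -1) = Pow(Add(Mul(-1, Add(107, -33)), 12760), -1) = Pow(Add(Mul(-1, 74), 12760), -1) = Pow(Add(-74, 12760), -1) = Pow(12686, -1) = Rational(1, 12686)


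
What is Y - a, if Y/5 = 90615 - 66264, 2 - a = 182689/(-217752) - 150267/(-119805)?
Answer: 1058758704183073/8695926120 ≈ 1.2175e+5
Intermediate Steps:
a = 13780557527/8695926120 (a = 2 - (182689/(-217752) - 150267/(-119805)) = 2 - (182689*(-1/217752) - 150267*(-1/119805)) = 2 - (-182689/217752 + 50089/39935) = 2 - 1*3611294713/8695926120 = 2 - 3611294713/8695926120 = 13780557527/8695926120 ≈ 1.5847)
Y = 121755 (Y = 5*(90615 - 66264) = 5*24351 = 121755)
Y - a = 121755 - 1*13780557527/8695926120 = 121755 - 13780557527/8695926120 = 1058758704183073/8695926120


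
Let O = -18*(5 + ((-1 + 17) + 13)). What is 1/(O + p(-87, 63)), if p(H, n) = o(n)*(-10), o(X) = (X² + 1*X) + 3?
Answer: -1/40962 ≈ -2.4413e-5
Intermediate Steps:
o(X) = 3 + X + X² (o(X) = (X² + X) + 3 = (X + X²) + 3 = 3 + X + X²)
p(H, n) = -30 - 10*n - 10*n² (p(H, n) = (3 + n + n²)*(-10) = -30 - 10*n - 10*n²)
O = -612 (O = -18*(5 + (16 + 13)) = -18*(5 + 29) = -18*34 = -612)
1/(O + p(-87, 63)) = 1/(-612 + (-30 - 10*63 - 10*63²)) = 1/(-612 + (-30 - 630 - 10*3969)) = 1/(-612 + (-30 - 630 - 39690)) = 1/(-612 - 40350) = 1/(-40962) = -1/40962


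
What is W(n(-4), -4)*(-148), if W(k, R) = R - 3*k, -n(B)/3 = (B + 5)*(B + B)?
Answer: 11248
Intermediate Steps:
n(B) = -6*B*(5 + B) (n(B) = -3*(B + 5)*(B + B) = -3*(5 + B)*2*B = -6*B*(5 + B))
W(n(-4), -4)*(-148) = (-4 - (-18)*(-4)*(5 - 4))*(-148) = (-4 - (-18)*(-4))*(-148) = (-4 - 3*24)*(-148) = (-4 - 72)*(-148) = -76*(-148) = 11248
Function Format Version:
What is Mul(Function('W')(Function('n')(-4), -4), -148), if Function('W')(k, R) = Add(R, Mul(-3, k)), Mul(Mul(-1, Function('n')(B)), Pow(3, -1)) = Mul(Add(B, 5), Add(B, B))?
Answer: 11248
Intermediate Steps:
Function('n')(B) = Mul(-6, B, Add(5, B)) (Function('n')(B) = Mul(-3, Mul(Add(B, 5), Add(B, B))) = Mul(-3, Mul(Add(5, B), Mul(2, B))) = Mul(-3, Mul(2, B, Add(5, B))) = Mul(-6, B, Add(5, B)))
Mul(Function('W')(Function('n')(-4), -4), -148) = Mul(Add(-4, Mul(-3, Mul(-6, -4, Add(5, -4)))), -148) = Mul(Add(-4, Mul(-3, Mul(-6, -4, 1))), -148) = Mul(Add(-4, Mul(-3, 24)), -148) = Mul(Add(-4, -72), -148) = Mul(-76, -148) = 11248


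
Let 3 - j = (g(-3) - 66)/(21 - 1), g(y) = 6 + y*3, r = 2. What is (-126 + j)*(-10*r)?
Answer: 2391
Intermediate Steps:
g(y) = 6 + 3*y
j = 129/20 (j = 3 - ((6 + 3*(-3)) - 66)/(21 - 1) = 3 - ((6 - 9) - 66)/20 = 3 - (-3 - 66)/20 = 3 - (-69)/20 = 3 - 1*(-69/20) = 3 + 69/20 = 129/20 ≈ 6.4500)
(-126 + j)*(-10*r) = (-126 + 129/20)*(-10*2) = -2391/20*(-20) = 2391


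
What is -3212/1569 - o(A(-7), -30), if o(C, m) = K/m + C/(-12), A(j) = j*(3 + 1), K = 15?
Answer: -4059/1046 ≈ -3.8805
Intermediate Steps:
A(j) = 4*j (A(j) = j*4 = 4*j)
o(C, m) = 15/m - C/12 (o(C, m) = 15/m + C/(-12) = 15/m + C*(-1/12) = 15/m - C/12)
-3212/1569 - o(A(-7), -30) = -3212/1569 - (15/(-30) - (-7)/3) = -3212*1/1569 - (15*(-1/30) - 1/12*(-28)) = -3212/1569 - (-1/2 + 7/3) = -3212/1569 - 1*11/6 = -3212/1569 - 11/6 = -4059/1046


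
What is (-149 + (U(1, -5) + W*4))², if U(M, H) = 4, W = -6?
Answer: 28561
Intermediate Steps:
(-149 + (U(1, -5) + W*4))² = (-149 + (4 - 6*4))² = (-149 + (4 - 24))² = (-149 - 20)² = (-169)² = 28561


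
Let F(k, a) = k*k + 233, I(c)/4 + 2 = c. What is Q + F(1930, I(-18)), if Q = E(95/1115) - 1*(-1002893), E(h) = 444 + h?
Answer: 1054448829/223 ≈ 4.7285e+6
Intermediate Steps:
I(c) = -8 + 4*c
F(k, a) = 233 + k² (F(k, a) = k² + 233 = 233 + k²)
Q = 223744170/223 (Q = (444 + 95/1115) - 1*(-1002893) = (444 + 95*(1/1115)) + 1002893 = (444 + 19/223) + 1002893 = 99031/223 + 1002893 = 223744170/223 ≈ 1.0033e+6)
Q + F(1930, I(-18)) = 223744170/223 + (233 + 1930²) = 223744170/223 + (233 + 3724900) = 223744170/223 + 3725133 = 1054448829/223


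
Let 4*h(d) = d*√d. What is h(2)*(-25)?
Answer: -25*√2/2 ≈ -17.678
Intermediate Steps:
h(d) = d^(3/2)/4 (h(d) = (d*√d)/4 = d^(3/2)/4)
h(2)*(-25) = (2^(3/2)/4)*(-25) = ((2*√2)/4)*(-25) = (√2/2)*(-25) = -25*√2/2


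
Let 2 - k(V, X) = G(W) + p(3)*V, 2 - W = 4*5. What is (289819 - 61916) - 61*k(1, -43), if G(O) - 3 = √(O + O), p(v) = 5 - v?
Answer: 228086 + 366*I ≈ 2.2809e+5 + 366.0*I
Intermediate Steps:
W = -18 (W = 2 - 4*5 = 2 - 1*20 = 2 - 20 = -18)
G(O) = 3 + √2*√O (G(O) = 3 + √(O + O) = 3 + √(2*O) = 3 + √2*√O)
k(V, X) = -1 - 6*I - 2*V (k(V, X) = 2 - ((3 + √2*√(-18)) + (5 - 1*3)*V) = 2 - ((3 + √2*(3*I*√2)) + (5 - 3)*V) = 2 - ((3 + 6*I) + 2*V) = 2 - (3 + 2*V + 6*I) = 2 + (-3 - 6*I - 2*V) = -1 - 6*I - 2*V)
(289819 - 61916) - 61*k(1, -43) = (289819 - 61916) - 61*(-1 - 6*I - 2*1) = 227903 - 61*(-1 - 6*I - 2) = 227903 - 61*(-3 - 6*I) = 227903 + (183 + 366*I) = 228086 + 366*I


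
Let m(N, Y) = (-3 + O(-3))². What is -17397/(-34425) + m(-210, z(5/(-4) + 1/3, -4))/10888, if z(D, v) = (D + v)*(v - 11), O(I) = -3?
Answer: 5296051/10411650 ≈ 0.50867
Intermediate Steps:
z(D, v) = (-11 + v)*(D + v) (z(D, v) = (D + v)*(-11 + v) = (-11 + v)*(D + v))
m(N, Y) = 36 (m(N, Y) = (-3 - 3)² = (-6)² = 36)
-17397/(-34425) + m(-210, z(5/(-4) + 1/3, -4))/10888 = -17397/(-34425) + 36/10888 = -17397*(-1/34425) + 36*(1/10888) = 1933/3825 + 9/2722 = 5296051/10411650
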